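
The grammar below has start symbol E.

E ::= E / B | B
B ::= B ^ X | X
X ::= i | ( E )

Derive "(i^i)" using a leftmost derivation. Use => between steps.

E => B   [E ::= B]
B => X   [B ::= X]
X => (E)   [X ::= ( E )]
(E) => (B)   [E ::= B]
(B) => (B^X)   [B ::= B ^ X]
(B^X) => (X^X)   [B ::= X]
(X^X) => (i^X)   [X ::= i]
(i^X) => (i^i)   [X ::= i]

E => B => X => (E) => (B) => (B^X) => (X^X) => (i^X) => (i^i)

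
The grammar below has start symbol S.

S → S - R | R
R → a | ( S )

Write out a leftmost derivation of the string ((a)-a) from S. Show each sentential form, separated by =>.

S=>R=>(S)=>(S-R)=>(R-R)=>((S)-R)=>((R)-R)=>((a)-R)=>((a)-a)

S => R   [S → R]
R => (S)   [R → ( S )]
(S) => (S-R)   [S → S - R]
(S-R) => (R-R)   [S → R]
(R-R) => ((S)-R)   [R → ( S )]
((S)-R) => ((R)-R)   [S → R]
((R)-R) => ((a)-R)   [R → a]
((a)-R) => ((a)-a)   [R → a]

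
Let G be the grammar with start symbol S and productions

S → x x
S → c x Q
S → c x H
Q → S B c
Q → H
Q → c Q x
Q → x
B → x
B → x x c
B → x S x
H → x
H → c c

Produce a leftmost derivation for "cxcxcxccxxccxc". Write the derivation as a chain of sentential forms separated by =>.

S => cxQ   [S → c x Q]
cxQ => cxSBc   [Q → S B c]
cxSBc => cxcxQBc   [S → c x Q]
cxcxQBc => cxcxSBcBc   [Q → S B c]
cxcxSBcBc => cxcxcxHBcBc   [S → c x H]
cxcxcxHBcBc => cxcxcxccBcBc   [H → c c]
cxcxcxccBcBc => cxcxcxccxxccBc   [B → x x c]
cxcxcxccxxccBc => cxcxcxccxxccxc   [B → x]

S=>cxQ=>cxSBc=>cxcxQBc=>cxcxSBcBc=>cxcxcxHBcBc=>cxcxcxccBcBc=>cxcxcxccxxccBc=>cxcxcxccxxccxc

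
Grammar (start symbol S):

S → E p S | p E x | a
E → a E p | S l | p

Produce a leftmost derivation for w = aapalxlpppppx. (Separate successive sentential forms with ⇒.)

S ⇒ EpS ⇒ aEppS ⇒ aaEpppS ⇒ aaSlpppS ⇒ aapExlpppS ⇒ aapSlxlpppS ⇒ aapalxlpppS ⇒ aapalxlppppEx ⇒ aapalxlpppppx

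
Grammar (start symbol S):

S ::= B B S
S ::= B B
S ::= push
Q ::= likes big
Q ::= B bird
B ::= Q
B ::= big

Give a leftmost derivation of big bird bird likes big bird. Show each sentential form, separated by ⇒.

S ⇒ B B ⇒ Q B ⇒ B bird B ⇒ Q bird B ⇒ B bird bird B ⇒ big bird bird B ⇒ big bird bird Q ⇒ big bird bird B bird ⇒ big bird bird Q bird ⇒ big bird bird likes big bird

S ⇒ B B   [S ::= B B]
B B ⇒ Q B   [B ::= Q]
Q B ⇒ B bird B   [Q ::= B bird]
B bird B ⇒ Q bird B   [B ::= Q]
Q bird B ⇒ B bird bird B   [Q ::= B bird]
B bird bird B ⇒ big bird bird B   [B ::= big]
big bird bird B ⇒ big bird bird Q   [B ::= Q]
big bird bird Q ⇒ big bird bird B bird   [Q ::= B bird]
big bird bird B bird ⇒ big bird bird Q bird   [B ::= Q]
big bird bird Q bird ⇒ big bird bird likes big bird   [Q ::= likes big]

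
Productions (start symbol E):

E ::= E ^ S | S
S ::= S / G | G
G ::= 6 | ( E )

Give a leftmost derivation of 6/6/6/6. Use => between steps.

E => S   [E ::= S]
S => S/G   [S ::= S / G]
S/G => S/G/G   [S ::= S / G]
S/G/G => S/G/G/G   [S ::= S / G]
S/G/G/G => G/G/G/G   [S ::= G]
G/G/G/G => 6/G/G/G   [G ::= 6]
6/G/G/G => 6/6/G/G   [G ::= 6]
6/6/G/G => 6/6/6/G   [G ::= 6]
6/6/6/G => 6/6/6/6   [G ::= 6]

E => S => S/G => S/G/G => S/G/G/G => G/G/G/G => 6/G/G/G => 6/6/G/G => 6/6/6/G => 6/6/6/6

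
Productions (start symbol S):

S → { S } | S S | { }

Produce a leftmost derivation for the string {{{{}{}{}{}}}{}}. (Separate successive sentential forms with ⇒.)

S ⇒ {S} ⇒ {SS} ⇒ {{S}S} ⇒ {{{S}}S} ⇒ {{{SS}}S} ⇒ {{{SSS}}S} ⇒ {{{SSSS}}S} ⇒ {{{{}SSS}}S} ⇒ {{{{}{}SS}}S} ⇒ {{{{}{}{}S}}S} ⇒ {{{{}{}{}{}}}S} ⇒ {{{{}{}{}{}}}{}}

S ⇒ {S}   [S → { S }]
{S} ⇒ {SS}   [S → S S]
{SS} ⇒ {{S}S}   [S → { S }]
{{S}S} ⇒ {{{S}}S}   [S → { S }]
{{{S}}S} ⇒ {{{SS}}S}   [S → S S]
{{{SS}}S} ⇒ {{{SSS}}S}   [S → S S]
{{{SSS}}S} ⇒ {{{SSSS}}S}   [S → S S]
{{{SSSS}}S} ⇒ {{{{}SSS}}S}   [S → { }]
{{{{}SSS}}S} ⇒ {{{{}{}SS}}S}   [S → { }]
{{{{}{}SS}}S} ⇒ {{{{}{}{}S}}S}   [S → { }]
{{{{}{}{}S}}S} ⇒ {{{{}{}{}{}}}S}   [S → { }]
{{{{}{}{}{}}}S} ⇒ {{{{}{}{}{}}}{}}   [S → { }]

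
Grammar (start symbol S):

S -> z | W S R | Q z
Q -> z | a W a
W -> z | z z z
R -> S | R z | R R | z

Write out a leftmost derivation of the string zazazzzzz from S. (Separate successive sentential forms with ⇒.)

S ⇒ WSR ⇒ zSR ⇒ zQzR ⇒ zaWazR ⇒ zazazR ⇒ zazazRz ⇒ zazazRRz ⇒ zazazzRz ⇒ zazazzRRz ⇒ zazazzSRz ⇒ zazazzzRz ⇒ zazazzzzz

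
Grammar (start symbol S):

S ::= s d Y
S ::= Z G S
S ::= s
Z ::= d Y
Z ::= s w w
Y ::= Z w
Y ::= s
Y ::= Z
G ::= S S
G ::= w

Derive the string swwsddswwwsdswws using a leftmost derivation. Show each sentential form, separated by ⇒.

S ⇒ ZGS ⇒ swwGS ⇒ swwSSS ⇒ swwsdYSS ⇒ swwsdZwSS ⇒ swwsddYwSS ⇒ swwsddZwSS ⇒ swwsddswwwSS ⇒ swwsddswwwsdYS ⇒ swwsddswwwsdZS ⇒ swwsddswwwsdswwS ⇒ swwsddswwwsdswws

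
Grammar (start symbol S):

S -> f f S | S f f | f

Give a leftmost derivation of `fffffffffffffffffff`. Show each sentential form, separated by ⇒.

S ⇒ Sff ⇒ Sffff ⇒ Sffffff ⇒ ffSffffff ⇒ ffffSffffff ⇒ ffffSffffffff ⇒ ffffSffffffffff ⇒ ffffffSffffffffff ⇒ ffffffffSffffffffff ⇒ fffffffffffffffffff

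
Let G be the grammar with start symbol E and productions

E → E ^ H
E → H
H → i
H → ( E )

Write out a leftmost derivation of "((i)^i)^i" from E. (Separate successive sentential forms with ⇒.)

E ⇒ E^H ⇒ H^H ⇒ (E)^H ⇒ (E^H)^H ⇒ (H^H)^H ⇒ ((E)^H)^H ⇒ ((H)^H)^H ⇒ ((i)^H)^H ⇒ ((i)^i)^H ⇒ ((i)^i)^i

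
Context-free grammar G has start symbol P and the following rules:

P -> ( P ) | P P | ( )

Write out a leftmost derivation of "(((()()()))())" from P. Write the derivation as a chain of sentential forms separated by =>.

P=>(P)=>(PP)=>((P)P)=>(((P))P)=>(((PP))P)=>(((PPP))P)=>(((()PP))P)=>(((()()P))P)=>(((()()()))P)=>(((()()()))())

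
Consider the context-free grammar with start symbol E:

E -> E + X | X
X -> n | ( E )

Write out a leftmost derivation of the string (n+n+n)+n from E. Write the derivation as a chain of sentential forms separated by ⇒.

E ⇒ E+X ⇒ X+X ⇒ (E)+X ⇒ (E+X)+X ⇒ (E+X+X)+X ⇒ (X+X+X)+X ⇒ (n+X+X)+X ⇒ (n+n+X)+X ⇒ (n+n+n)+X ⇒ (n+n+n)+n

E ⇒ E+X   [E -> E + X]
E+X ⇒ X+X   [E -> X]
X+X ⇒ (E)+X   [X -> ( E )]
(E)+X ⇒ (E+X)+X   [E -> E + X]
(E+X)+X ⇒ (E+X+X)+X   [E -> E + X]
(E+X+X)+X ⇒ (X+X+X)+X   [E -> X]
(X+X+X)+X ⇒ (n+X+X)+X   [X -> n]
(n+X+X)+X ⇒ (n+n+X)+X   [X -> n]
(n+n+X)+X ⇒ (n+n+n)+X   [X -> n]
(n+n+n)+X ⇒ (n+n+n)+n   [X -> n]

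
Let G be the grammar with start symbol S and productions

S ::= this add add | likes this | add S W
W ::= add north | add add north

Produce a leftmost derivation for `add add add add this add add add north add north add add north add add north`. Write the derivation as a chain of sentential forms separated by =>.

S => add S W => add add S W W => add add add S W W W => add add add add S W W W W => add add add add this add add W W W W => add add add add this add add add north W W W => add add add add this add add add north add north W W => add add add add this add add add north add north add add north W => add add add add this add add add north add north add add north add add north

S => add S W   [S ::= add S W]
add S W => add add S W W   [S ::= add S W]
add add S W W => add add add S W W W   [S ::= add S W]
add add add S W W W => add add add add S W W W W   [S ::= add S W]
add add add add S W W W W => add add add add this add add W W W W   [S ::= this add add]
add add add add this add add W W W W => add add add add this add add add north W W W   [W ::= add north]
add add add add this add add add north W W W => add add add add this add add add north add north W W   [W ::= add north]
add add add add this add add add north add north W W => add add add add this add add add north add north add add north W   [W ::= add add north]
add add add add this add add add north add north add add north W => add add add add this add add add north add north add add north add add north   [W ::= add add north]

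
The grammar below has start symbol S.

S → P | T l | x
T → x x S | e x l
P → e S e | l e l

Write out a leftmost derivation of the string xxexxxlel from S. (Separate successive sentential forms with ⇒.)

S ⇒ Tl   [S → T l]
Tl ⇒ xxSl   [T → x x S]
xxSl ⇒ xxPl   [S → P]
xxPl ⇒ xxeSel   [P → e S e]
xxeSel ⇒ xxeTlel   [S → T l]
xxeTlel ⇒ xxexxSlel   [T → x x S]
xxexxSlel ⇒ xxexxxlel   [S → x]

S⇒Tl⇒xxSl⇒xxPl⇒xxeSel⇒xxeTlel⇒xxexxSlel⇒xxexxxlel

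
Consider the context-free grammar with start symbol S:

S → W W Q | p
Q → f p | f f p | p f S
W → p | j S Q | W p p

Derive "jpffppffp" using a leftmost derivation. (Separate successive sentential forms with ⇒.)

S ⇒ WWQ   [S → W W Q]
WWQ ⇒ jSQWQ   [W → j S Q]
jSQWQ ⇒ jpQWQ   [S → p]
jpQWQ ⇒ jpffpWQ   [Q → f f p]
jpffpWQ ⇒ jpffppQ   [W → p]
jpffppQ ⇒ jpffppffp   [Q → f f p]

S⇒WWQ⇒jSQWQ⇒jpQWQ⇒jpffpWQ⇒jpffppQ⇒jpffppffp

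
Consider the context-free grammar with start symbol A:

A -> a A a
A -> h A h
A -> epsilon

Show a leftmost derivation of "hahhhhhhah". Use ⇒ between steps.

A⇒hAh⇒haAah⇒hahAhah⇒hahhAhhah⇒hahhhAhhhah⇒hahhhhhhah

A ⇒ hAh   [A -> h A h]
hAh ⇒ haAah   [A -> a A a]
haAah ⇒ hahAhah   [A -> h A h]
hahAhah ⇒ hahhAhhah   [A -> h A h]
hahhAhhah ⇒ hahhhAhhhah   [A -> h A h]
hahhhAhhhah ⇒ hahhhhhhah   [A -> epsilon]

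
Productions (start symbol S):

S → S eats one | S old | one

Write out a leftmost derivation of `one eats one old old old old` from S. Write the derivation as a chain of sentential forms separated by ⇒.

S ⇒ S old   [S → S old]
S old ⇒ S old old   [S → S old]
S old old ⇒ S old old old   [S → S old]
S old old old ⇒ S old old old old   [S → S old]
S old old old old ⇒ S eats one old old old old   [S → S eats one]
S eats one old old old old ⇒ one eats one old old old old   [S → one]

S ⇒ S old ⇒ S old old ⇒ S old old old ⇒ S old old old old ⇒ S eats one old old old old ⇒ one eats one old old old old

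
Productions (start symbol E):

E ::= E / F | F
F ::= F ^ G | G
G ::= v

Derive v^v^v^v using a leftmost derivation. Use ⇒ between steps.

E ⇒ F ⇒ F^G ⇒ F^G^G ⇒ F^G^G^G ⇒ G^G^G^G ⇒ v^G^G^G ⇒ v^v^G^G ⇒ v^v^v^G ⇒ v^v^v^v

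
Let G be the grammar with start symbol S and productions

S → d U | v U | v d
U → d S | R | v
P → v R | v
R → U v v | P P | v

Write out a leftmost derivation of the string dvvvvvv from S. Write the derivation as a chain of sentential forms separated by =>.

S => dU   [S → d U]
dU => dR   [U → R]
dR => dPP   [R → P P]
dPP => dvRP   [P → v R]
dvRP => dvPPP   [R → P P]
dvPPP => dvvRPP   [P → v R]
dvvRPP => dvvvPP   [R → v]
dvvvPP => dvvvvRP   [P → v R]
dvvvvRP => dvvvvvP   [R → v]
dvvvvvP => dvvvvvv   [P → v]

S => dU => dR => dPP => dvRP => dvPPP => dvvRPP => dvvvPP => dvvvvRP => dvvvvvP => dvvvvvv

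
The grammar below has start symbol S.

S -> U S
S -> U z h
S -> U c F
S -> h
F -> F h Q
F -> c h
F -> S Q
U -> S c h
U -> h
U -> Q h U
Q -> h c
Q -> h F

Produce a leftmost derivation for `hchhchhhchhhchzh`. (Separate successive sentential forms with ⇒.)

S ⇒ Uzh ⇒ Schzh ⇒ USchzh ⇒ QhUSchzh ⇒ hchUSchzh ⇒ hchQhUSchzh ⇒ hchhFhUSchzh ⇒ hchhFhQhUSchzh ⇒ hchhchhQhUSchzh ⇒ hchhchhhchUSchzh ⇒ hchhchhhchhSchzh ⇒ hchhchhhchhhchzh

S ⇒ Uzh   [S -> U z h]
Uzh ⇒ Schzh   [U -> S c h]
Schzh ⇒ USchzh   [S -> U S]
USchzh ⇒ QhUSchzh   [U -> Q h U]
QhUSchzh ⇒ hchUSchzh   [Q -> h c]
hchUSchzh ⇒ hchQhUSchzh   [U -> Q h U]
hchQhUSchzh ⇒ hchhFhUSchzh   [Q -> h F]
hchhFhUSchzh ⇒ hchhFhQhUSchzh   [F -> F h Q]
hchhFhQhUSchzh ⇒ hchhchhQhUSchzh   [F -> c h]
hchhchhQhUSchzh ⇒ hchhchhhchUSchzh   [Q -> h c]
hchhchhhchUSchzh ⇒ hchhchhhchhSchzh   [U -> h]
hchhchhhchhSchzh ⇒ hchhchhhchhhchzh   [S -> h]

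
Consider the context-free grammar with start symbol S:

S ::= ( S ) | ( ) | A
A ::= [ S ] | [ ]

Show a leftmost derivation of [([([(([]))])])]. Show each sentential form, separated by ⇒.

S ⇒ A   [S ::= A]
A ⇒ [S]   [A ::= [ S ]]
[S] ⇒ [(S)]   [S ::= ( S )]
[(S)] ⇒ [(A)]   [S ::= A]
[(A)] ⇒ [([S])]   [A ::= [ S ]]
[([S])] ⇒ [([(S)])]   [S ::= ( S )]
[([(S)])] ⇒ [([(A)])]   [S ::= A]
[([(A)])] ⇒ [([([S])])]   [A ::= [ S ]]
[([([S])])] ⇒ [([([(S)])])]   [S ::= ( S )]
[([([(S)])])] ⇒ [([([((S))])])]   [S ::= ( S )]
[([([((S))])])] ⇒ [([([((A))])])]   [S ::= A]
[([([((A))])])] ⇒ [([([(([]))])])]   [A ::= [ ]]

S⇒A⇒[S]⇒[(S)]⇒[(A)]⇒[([S])]⇒[([(S)])]⇒[([(A)])]⇒[([([S])])]⇒[([([(S)])])]⇒[([([((S))])])]⇒[([([((A))])])]⇒[([([(([]))])])]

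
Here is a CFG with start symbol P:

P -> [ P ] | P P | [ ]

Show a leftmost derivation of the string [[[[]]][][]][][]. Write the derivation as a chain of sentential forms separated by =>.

P=>PP=>PPP=>[P]PP=>[PP]PP=>[PPP]PP=>[[P]PP]PP=>[[[P]]PP]PP=>[[[[]]]PP]PP=>[[[[]]][]P]PP=>[[[[]]][][]]PP=>[[[[]]][][]][]P=>[[[[]]][][]][][]

P => PP   [P -> P P]
PP => PPP   [P -> P P]
PPP => [P]PP   [P -> [ P ]]
[P]PP => [PP]PP   [P -> P P]
[PP]PP => [PPP]PP   [P -> P P]
[PPP]PP => [[P]PP]PP   [P -> [ P ]]
[[P]PP]PP => [[[P]]PP]PP   [P -> [ P ]]
[[[P]]PP]PP => [[[[]]]PP]PP   [P -> [ ]]
[[[[]]]PP]PP => [[[[]]][]P]PP   [P -> [ ]]
[[[[]]][]P]PP => [[[[]]][][]]PP   [P -> [ ]]
[[[[]]][][]]PP => [[[[]]][][]][]P   [P -> [ ]]
[[[[]]][][]][]P => [[[[]]][][]][][]   [P -> [ ]]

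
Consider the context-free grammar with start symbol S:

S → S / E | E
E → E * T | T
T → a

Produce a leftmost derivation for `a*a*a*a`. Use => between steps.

S => E   [S → E]
E => E*T   [E → E * T]
E*T => E*T*T   [E → E * T]
E*T*T => E*T*T*T   [E → E * T]
E*T*T*T => T*T*T*T   [E → T]
T*T*T*T => a*T*T*T   [T → a]
a*T*T*T => a*a*T*T   [T → a]
a*a*T*T => a*a*a*T   [T → a]
a*a*a*T => a*a*a*a   [T → a]

S=>E=>E*T=>E*T*T=>E*T*T*T=>T*T*T*T=>a*T*T*T=>a*a*T*T=>a*a*a*T=>a*a*a*a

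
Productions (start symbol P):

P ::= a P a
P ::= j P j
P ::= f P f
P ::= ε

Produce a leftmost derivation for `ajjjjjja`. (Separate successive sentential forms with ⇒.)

P ⇒ aPa ⇒ ajPja ⇒ ajjPjja ⇒ ajjjPjjja ⇒ ajjjjjja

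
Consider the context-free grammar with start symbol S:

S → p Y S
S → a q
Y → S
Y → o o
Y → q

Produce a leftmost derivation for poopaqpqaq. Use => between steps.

S => pYS => pooS => poopYS => poopSS => poopaqS => poopaqpYS => poopaqpqS => poopaqpqaq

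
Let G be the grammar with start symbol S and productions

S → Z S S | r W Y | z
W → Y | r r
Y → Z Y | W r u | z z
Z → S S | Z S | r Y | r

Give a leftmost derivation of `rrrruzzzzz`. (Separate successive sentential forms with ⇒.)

S ⇒ ZSS ⇒ SSSS ⇒ rWYSSS ⇒ rYYSSS ⇒ rWruYSSS ⇒ rrrruYSSS ⇒ rrrruzzSSS ⇒ rrrruzzzSS ⇒ rrrruzzzzS ⇒ rrrruzzzzz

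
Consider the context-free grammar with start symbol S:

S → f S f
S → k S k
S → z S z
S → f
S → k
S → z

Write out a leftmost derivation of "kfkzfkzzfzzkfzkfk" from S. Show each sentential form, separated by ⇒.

S⇒kSk⇒kfSfk⇒kfkSkfk⇒kfkzSzkfk⇒kfkzfSfzkfk⇒kfkzfkSkfzkfk⇒kfkzfkzSzkfzkfk⇒kfkzfkzzSzzkfzkfk⇒kfkzfkzzfzzkfzkfk

S ⇒ kSk   [S → k S k]
kSk ⇒ kfSfk   [S → f S f]
kfSfk ⇒ kfkSkfk   [S → k S k]
kfkSkfk ⇒ kfkzSzkfk   [S → z S z]
kfkzSzkfk ⇒ kfkzfSfzkfk   [S → f S f]
kfkzfSfzkfk ⇒ kfkzfkSkfzkfk   [S → k S k]
kfkzfkSkfzkfk ⇒ kfkzfkzSzkfzkfk   [S → z S z]
kfkzfkzSzkfzkfk ⇒ kfkzfkzzSzzkfzkfk   [S → z S z]
kfkzfkzzSzzkfzkfk ⇒ kfkzfkzzfzzkfzkfk   [S → f]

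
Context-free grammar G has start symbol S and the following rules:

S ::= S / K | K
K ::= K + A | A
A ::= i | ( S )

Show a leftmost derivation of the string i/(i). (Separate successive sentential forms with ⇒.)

S ⇒ S/K   [S ::= S / K]
S/K ⇒ K/K   [S ::= K]
K/K ⇒ A/K   [K ::= A]
A/K ⇒ i/K   [A ::= i]
i/K ⇒ i/A   [K ::= A]
i/A ⇒ i/(S)   [A ::= ( S )]
i/(S) ⇒ i/(K)   [S ::= K]
i/(K) ⇒ i/(A)   [K ::= A]
i/(A) ⇒ i/(i)   [A ::= i]

S⇒S/K⇒K/K⇒A/K⇒i/K⇒i/A⇒i/(S)⇒i/(K)⇒i/(A)⇒i/(i)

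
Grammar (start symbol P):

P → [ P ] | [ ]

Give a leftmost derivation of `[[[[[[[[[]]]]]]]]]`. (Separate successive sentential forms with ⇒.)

P ⇒ [P]   [P → [ P ]]
[P] ⇒ [[P]]   [P → [ P ]]
[[P]] ⇒ [[[P]]]   [P → [ P ]]
[[[P]]] ⇒ [[[[P]]]]   [P → [ P ]]
[[[[P]]]] ⇒ [[[[[P]]]]]   [P → [ P ]]
[[[[[P]]]]] ⇒ [[[[[[P]]]]]]   [P → [ P ]]
[[[[[[P]]]]]] ⇒ [[[[[[[P]]]]]]]   [P → [ P ]]
[[[[[[[P]]]]]]] ⇒ [[[[[[[[P]]]]]]]]   [P → [ P ]]
[[[[[[[[P]]]]]]]] ⇒ [[[[[[[[[]]]]]]]]]   [P → [ ]]

P⇒[P]⇒[[P]]⇒[[[P]]]⇒[[[[P]]]]⇒[[[[[P]]]]]⇒[[[[[[P]]]]]]⇒[[[[[[[P]]]]]]]⇒[[[[[[[[P]]]]]]]]⇒[[[[[[[[[]]]]]]]]]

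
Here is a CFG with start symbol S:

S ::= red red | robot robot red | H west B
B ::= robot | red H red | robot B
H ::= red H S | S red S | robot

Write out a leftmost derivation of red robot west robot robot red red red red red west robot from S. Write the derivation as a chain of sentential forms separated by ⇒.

S ⇒ H west B ⇒ red H S west B ⇒ red S red S S west B ⇒ red H west B red S S west B ⇒ red robot west B red S S west B ⇒ red robot west robot B red S S west B ⇒ red robot west robot robot red S S west B ⇒ red robot west robot robot red red red S west B ⇒ red robot west robot robot red red red red red west B ⇒ red robot west robot robot red red red red red west robot

S ⇒ H west B   [S ::= H west B]
H west B ⇒ red H S west B   [H ::= red H S]
red H S west B ⇒ red S red S S west B   [H ::= S red S]
red S red S S west B ⇒ red H west B red S S west B   [S ::= H west B]
red H west B red S S west B ⇒ red robot west B red S S west B   [H ::= robot]
red robot west B red S S west B ⇒ red robot west robot B red S S west B   [B ::= robot B]
red robot west robot B red S S west B ⇒ red robot west robot robot red S S west B   [B ::= robot]
red robot west robot robot red S S west B ⇒ red robot west robot robot red red red S west B   [S ::= red red]
red robot west robot robot red red red S west B ⇒ red robot west robot robot red red red red red west B   [S ::= red red]
red robot west robot robot red red red red red west B ⇒ red robot west robot robot red red red red red west robot   [B ::= robot]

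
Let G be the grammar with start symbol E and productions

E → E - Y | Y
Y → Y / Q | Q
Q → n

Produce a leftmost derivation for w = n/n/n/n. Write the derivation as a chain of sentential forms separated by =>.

E => Y => Y/Q => Y/Q/Q => Y/Q/Q/Q => Q/Q/Q/Q => n/Q/Q/Q => n/n/Q/Q => n/n/n/Q => n/n/n/n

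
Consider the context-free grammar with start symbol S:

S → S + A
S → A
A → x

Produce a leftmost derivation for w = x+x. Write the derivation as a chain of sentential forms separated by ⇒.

S ⇒ S+A ⇒ A+A ⇒ x+A ⇒ x+x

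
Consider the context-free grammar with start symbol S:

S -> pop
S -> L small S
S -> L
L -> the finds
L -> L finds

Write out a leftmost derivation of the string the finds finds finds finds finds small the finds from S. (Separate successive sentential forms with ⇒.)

S ⇒ L small S ⇒ L finds small S ⇒ L finds finds small S ⇒ L finds finds finds small S ⇒ L finds finds finds finds small S ⇒ the finds finds finds finds finds small S ⇒ the finds finds finds finds finds small L ⇒ the finds finds finds finds finds small the finds

S ⇒ L small S   [S -> L small S]
L small S ⇒ L finds small S   [L -> L finds]
L finds small S ⇒ L finds finds small S   [L -> L finds]
L finds finds small S ⇒ L finds finds finds small S   [L -> L finds]
L finds finds finds small S ⇒ L finds finds finds finds small S   [L -> L finds]
L finds finds finds finds small S ⇒ the finds finds finds finds finds small S   [L -> the finds]
the finds finds finds finds finds small S ⇒ the finds finds finds finds finds small L   [S -> L]
the finds finds finds finds finds small L ⇒ the finds finds finds finds finds small the finds   [L -> the finds]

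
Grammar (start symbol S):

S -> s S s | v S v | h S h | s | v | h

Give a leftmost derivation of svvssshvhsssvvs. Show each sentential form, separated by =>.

S => sSs   [S -> s S s]
sSs => svSvs   [S -> v S v]
svSvs => svvSvvs   [S -> v S v]
svvSvvs => svvsSsvvs   [S -> s S s]
svvsSsvvs => svvssSssvvs   [S -> s S s]
svvssSssvvs => svvsssSsssvvs   [S -> s S s]
svvsssSsssvvs => svvssshShsssvvs   [S -> h S h]
svvssshShsssvvs => svvssshvhsssvvs   [S -> v]

S => sSs => svSvs => svvSvvs => svvsSsvvs => svvssSssvvs => svvsssSsssvvs => svvssshShsssvvs => svvssshvhsssvvs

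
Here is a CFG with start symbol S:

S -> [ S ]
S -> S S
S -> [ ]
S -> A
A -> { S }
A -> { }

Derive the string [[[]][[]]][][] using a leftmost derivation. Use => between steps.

S => SS   [S -> S S]
SS => SSS   [S -> S S]
SSS => [S]SS   [S -> [ S ]]
[S]SS => [SS]SS   [S -> S S]
[SS]SS => [[S]S]SS   [S -> [ S ]]
[[S]S]SS => [[[]]S]SS   [S -> [ ]]
[[[]]S]SS => [[[]][S]]SS   [S -> [ S ]]
[[[]][S]]SS => [[[]][[]]]SS   [S -> [ ]]
[[[]][[]]]SS => [[[]][[]]][]S   [S -> [ ]]
[[[]][[]]][]S => [[[]][[]]][][]   [S -> [ ]]

S => SS => SSS => [S]SS => [SS]SS => [[S]S]SS => [[[]]S]SS => [[[]][S]]SS => [[[]][[]]]SS => [[[]][[]]][]S => [[[]][[]]][][]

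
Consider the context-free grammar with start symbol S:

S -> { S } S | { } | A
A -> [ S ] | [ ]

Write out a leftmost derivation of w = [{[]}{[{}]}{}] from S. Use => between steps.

S => A => [S] => [{S}S] => [{A}S] => [{[]}S] => [{[]}{S}S] => [{[]}{A}S] => [{[]}{[S]}S] => [{[]}{[{}]}S] => [{[]}{[{}]}{}]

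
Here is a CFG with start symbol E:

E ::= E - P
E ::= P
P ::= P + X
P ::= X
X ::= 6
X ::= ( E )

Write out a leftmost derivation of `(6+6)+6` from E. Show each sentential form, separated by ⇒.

E ⇒ P   [E ::= P]
P ⇒ P+X   [P ::= P + X]
P+X ⇒ X+X   [P ::= X]
X+X ⇒ (E)+X   [X ::= ( E )]
(E)+X ⇒ (P)+X   [E ::= P]
(P)+X ⇒ (P+X)+X   [P ::= P + X]
(P+X)+X ⇒ (X+X)+X   [P ::= X]
(X+X)+X ⇒ (6+X)+X   [X ::= 6]
(6+X)+X ⇒ (6+6)+X   [X ::= 6]
(6+6)+X ⇒ (6+6)+6   [X ::= 6]

E ⇒ P ⇒ P+X ⇒ X+X ⇒ (E)+X ⇒ (P)+X ⇒ (P+X)+X ⇒ (X+X)+X ⇒ (6+X)+X ⇒ (6+6)+X ⇒ (6+6)+6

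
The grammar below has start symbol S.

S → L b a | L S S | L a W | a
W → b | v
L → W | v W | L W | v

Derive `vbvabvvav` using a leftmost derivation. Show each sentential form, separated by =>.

S => LSS   [S → L S S]
LSS => vWSS   [L → v W]
vWSS => vbSS   [W → b]
vbSS => vbLaWS   [S → L a W]
vbLaWS => vbvaWS   [L → v]
vbvaWS => vbvabS   [W → b]
vbvabS => vbvabLaW   [S → L a W]
vbvabLaW => vbvabvWaW   [L → v W]
vbvabvWaW => vbvabvvaW   [W → v]
vbvabvvaW => vbvabvvav   [W → v]

S=>LSS=>vWSS=>vbSS=>vbLaWS=>vbvaWS=>vbvabS=>vbvabLaW=>vbvabvWaW=>vbvabvvaW=>vbvabvvav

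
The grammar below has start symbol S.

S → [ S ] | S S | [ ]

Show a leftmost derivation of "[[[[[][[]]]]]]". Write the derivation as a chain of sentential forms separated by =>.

S => [S] => [[S]] => [[[S]]] => [[[[S]]]] => [[[[SS]]]] => [[[[[]S]]]] => [[[[[][S]]]]] => [[[[[][[]]]]]]

S => [S]   [S → [ S ]]
[S] => [[S]]   [S → [ S ]]
[[S]] => [[[S]]]   [S → [ S ]]
[[[S]]] => [[[[S]]]]   [S → [ S ]]
[[[[S]]]] => [[[[SS]]]]   [S → S S]
[[[[SS]]]] => [[[[[]S]]]]   [S → [ ]]
[[[[[]S]]]] => [[[[[][S]]]]]   [S → [ S ]]
[[[[[][S]]]]] => [[[[[][[]]]]]]   [S → [ ]]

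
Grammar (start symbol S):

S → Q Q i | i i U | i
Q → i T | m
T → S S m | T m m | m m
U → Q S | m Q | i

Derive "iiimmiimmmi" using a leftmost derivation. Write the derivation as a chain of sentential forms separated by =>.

S => iiU   [S → i i U]
iiU => iiQS   [U → Q S]
iiQS => iiiTS   [Q → i T]
iiiTS => iiiTmmS   [T → T m m]
iiiTmmS => iiiSSmmmS   [T → S S m]
iiiSSmmmS => iiiQQiSmmmS   [S → Q Q i]
iiiQQiSmmmS => iiimQiSmmmS   [Q → m]
iiimQiSmmmS => iiimmiSmmmS   [Q → m]
iiimmiSmmmS => iiimmiimmmS   [S → i]
iiimmiimmmS => iiimmiimmmi   [S → i]

S => iiU => iiQS => iiiTS => iiiTmmS => iiiSSmmmS => iiiQQiSmmmS => iiimQiSmmmS => iiimmiSmmmS => iiimmiimmmS => iiimmiimmmi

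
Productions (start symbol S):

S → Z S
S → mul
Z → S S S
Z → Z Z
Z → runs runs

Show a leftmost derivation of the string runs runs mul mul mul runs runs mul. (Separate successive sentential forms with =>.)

S => Z S => Z Z S => S S S Z S => Z S S S Z S => runs runs S S S Z S => runs runs mul S S Z S => runs runs mul mul S Z S => runs runs mul mul mul Z S => runs runs mul mul mul runs runs S => runs runs mul mul mul runs runs mul

S => Z S   [S → Z S]
Z S => Z Z S   [Z → Z Z]
Z Z S => S S S Z S   [Z → S S S]
S S S Z S => Z S S S Z S   [S → Z S]
Z S S S Z S => runs runs S S S Z S   [Z → runs runs]
runs runs S S S Z S => runs runs mul S S Z S   [S → mul]
runs runs mul S S Z S => runs runs mul mul S Z S   [S → mul]
runs runs mul mul S Z S => runs runs mul mul mul Z S   [S → mul]
runs runs mul mul mul Z S => runs runs mul mul mul runs runs S   [Z → runs runs]
runs runs mul mul mul runs runs S => runs runs mul mul mul runs runs mul   [S → mul]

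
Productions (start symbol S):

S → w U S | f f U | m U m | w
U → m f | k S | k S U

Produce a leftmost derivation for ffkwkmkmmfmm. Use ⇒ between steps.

S⇒ffU⇒ffkSU⇒ffkwU⇒ffkwkS⇒ffkwkmUm⇒ffkwkmkSm⇒ffkwkmkmUmm⇒ffkwkmkmmfmm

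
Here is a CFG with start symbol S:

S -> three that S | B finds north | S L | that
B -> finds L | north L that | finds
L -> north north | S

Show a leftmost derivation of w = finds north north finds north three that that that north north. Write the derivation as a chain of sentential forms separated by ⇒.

S ⇒ S L ⇒ B finds north L ⇒ finds L finds north L ⇒ finds north north finds north L ⇒ finds north north finds north S ⇒ finds north north finds north three that S ⇒ finds north north finds north three that S L ⇒ finds north north finds north three that that L ⇒ finds north north finds north three that that S ⇒ finds north north finds north three that that S L ⇒ finds north north finds north three that that that L ⇒ finds north north finds north three that that that north north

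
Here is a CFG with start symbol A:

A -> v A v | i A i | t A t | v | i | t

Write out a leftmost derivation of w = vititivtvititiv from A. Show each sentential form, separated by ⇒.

A ⇒ vAv   [A -> v A v]
vAv ⇒ viAiv   [A -> i A i]
viAiv ⇒ vitAtiv   [A -> t A t]
vitAtiv ⇒ vitiAitiv   [A -> i A i]
vitiAitiv ⇒ vititAtitiv   [A -> t A t]
vititAtitiv ⇒ vititiAititiv   [A -> i A i]
vititiAititiv ⇒ vititivAvititiv   [A -> v A v]
vititivAvititiv ⇒ vititivtvititiv   [A -> t]

A ⇒ vAv ⇒ viAiv ⇒ vitAtiv ⇒ vitiAitiv ⇒ vititAtitiv ⇒ vititiAititiv ⇒ vititivAvititiv ⇒ vititivtvititiv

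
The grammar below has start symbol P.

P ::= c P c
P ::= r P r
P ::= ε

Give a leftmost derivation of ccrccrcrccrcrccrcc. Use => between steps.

P => cPc   [P ::= c P c]
cPc => ccPcc   [P ::= c P c]
ccPcc => ccrPrcc   [P ::= r P r]
ccrPrcc => ccrcPcrcc   [P ::= c P c]
ccrcPcrcc => ccrccPccrcc   [P ::= c P c]
ccrccPccrcc => ccrccrPrccrcc   [P ::= r P r]
ccrccrPrccrcc => ccrccrcPcrccrcc   [P ::= c P c]
ccrccrcPcrccrcc => ccrccrcrPrcrccrcc   [P ::= r P r]
ccrccrcrPrcrccrcc => ccrccrcrcPcrcrccrcc   [P ::= c P c]
ccrccrcrcPcrcrccrcc => ccrccrcrccrcrccrcc   [P ::= ε]

P => cPc => ccPcc => ccrPrcc => ccrcPcrcc => ccrccPccrcc => ccrccrPrccrcc => ccrccrcPcrccrcc => ccrccrcrPrcrccrcc => ccrccrcrcPcrcrccrcc => ccrccrcrccrcrccrcc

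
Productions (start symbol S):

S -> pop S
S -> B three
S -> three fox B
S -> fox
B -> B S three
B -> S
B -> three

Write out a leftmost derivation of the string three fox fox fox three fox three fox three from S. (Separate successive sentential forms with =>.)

S => three fox B   [S -> three fox B]
three fox B => three fox B S three   [B -> B S three]
three fox B S three => three fox B S three S three   [B -> B S three]
three fox B S three S three => three fox B S three S three S three   [B -> B S three]
three fox B S three S three S three => three fox S S three S three S three   [B -> S]
three fox S S three S three S three => three fox fox S three S three S three   [S -> fox]
three fox fox S three S three S three => three fox fox fox three S three S three   [S -> fox]
three fox fox fox three S three S three => three fox fox fox three fox three S three   [S -> fox]
three fox fox fox three fox three S three => three fox fox fox three fox three fox three   [S -> fox]

S => three fox B => three fox B S three => three fox B S three S three => three fox B S three S three S three => three fox S S three S three S three => three fox fox S three S three S three => three fox fox fox three S three S three => three fox fox fox three fox three S three => three fox fox fox three fox three fox three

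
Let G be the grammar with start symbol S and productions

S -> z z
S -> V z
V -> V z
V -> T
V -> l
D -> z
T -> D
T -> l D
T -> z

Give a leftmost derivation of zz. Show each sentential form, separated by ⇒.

S ⇒ Vz ⇒ Tz ⇒ zz

S ⇒ Vz   [S -> V z]
Vz ⇒ Tz   [V -> T]
Tz ⇒ zz   [T -> z]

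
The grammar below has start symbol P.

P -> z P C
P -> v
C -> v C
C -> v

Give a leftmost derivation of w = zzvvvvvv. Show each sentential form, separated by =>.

P => zPC => zzPCC => zzvCC => zzvvC => zzvvvC => zzvvvvC => zzvvvvvC => zzvvvvvv

P => zPC   [P -> z P C]
zPC => zzPCC   [P -> z P C]
zzPCC => zzvCC   [P -> v]
zzvCC => zzvvC   [C -> v]
zzvvC => zzvvvC   [C -> v C]
zzvvvC => zzvvvvC   [C -> v C]
zzvvvvC => zzvvvvvC   [C -> v C]
zzvvvvvC => zzvvvvvv   [C -> v]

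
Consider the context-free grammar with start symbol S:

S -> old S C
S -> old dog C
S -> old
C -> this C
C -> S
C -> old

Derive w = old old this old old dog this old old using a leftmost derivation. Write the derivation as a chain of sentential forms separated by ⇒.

S ⇒ old S C ⇒ old old C ⇒ old old this C ⇒ old old this S ⇒ old old this old S C ⇒ old old this old old dog C C ⇒ old old this old old dog this C C ⇒ old old this old old dog this old C ⇒ old old this old old dog this old S ⇒ old old this old old dog this old old

S ⇒ old S C   [S -> old S C]
old S C ⇒ old old C   [S -> old]
old old C ⇒ old old this C   [C -> this C]
old old this C ⇒ old old this S   [C -> S]
old old this S ⇒ old old this old S C   [S -> old S C]
old old this old S C ⇒ old old this old old dog C C   [S -> old dog C]
old old this old old dog C C ⇒ old old this old old dog this C C   [C -> this C]
old old this old old dog this C C ⇒ old old this old old dog this old C   [C -> old]
old old this old old dog this old C ⇒ old old this old old dog this old S   [C -> S]
old old this old old dog this old S ⇒ old old this old old dog this old old   [S -> old]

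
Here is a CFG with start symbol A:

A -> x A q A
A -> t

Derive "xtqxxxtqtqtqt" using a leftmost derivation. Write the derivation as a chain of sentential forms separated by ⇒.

A ⇒ xAqA ⇒ xtqA ⇒ xtqxAqA ⇒ xtqxxAqAqA ⇒ xtqxxxAqAqAqA ⇒ xtqxxxtqAqAqA ⇒ xtqxxxtqtqAqA ⇒ xtqxxxtqtqtqA ⇒ xtqxxxtqtqtqt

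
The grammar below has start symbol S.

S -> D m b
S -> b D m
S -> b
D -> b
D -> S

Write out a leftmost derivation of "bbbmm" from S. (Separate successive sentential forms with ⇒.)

S ⇒ bDm ⇒ bSm ⇒ bbDmm ⇒ bbbmm

S ⇒ bDm   [S -> b D m]
bDm ⇒ bSm   [D -> S]
bSm ⇒ bbDmm   [S -> b D m]
bbDmm ⇒ bbbmm   [D -> b]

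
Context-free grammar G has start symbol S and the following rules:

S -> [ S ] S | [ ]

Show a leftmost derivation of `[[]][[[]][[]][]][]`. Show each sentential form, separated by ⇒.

S ⇒ [S]S ⇒ [[]]S ⇒ [[]][S]S ⇒ [[]][[S]S]S ⇒ [[]][[[]]S]S ⇒ [[]][[[]][S]S]S ⇒ [[]][[[]][[]]S]S ⇒ [[]][[[]][[]][]]S ⇒ [[]][[[]][[]][]][]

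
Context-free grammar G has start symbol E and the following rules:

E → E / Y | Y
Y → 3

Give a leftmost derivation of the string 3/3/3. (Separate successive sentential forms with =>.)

E=>E/Y=>E/Y/Y=>Y/Y/Y=>3/Y/Y=>3/3/Y=>3/3/3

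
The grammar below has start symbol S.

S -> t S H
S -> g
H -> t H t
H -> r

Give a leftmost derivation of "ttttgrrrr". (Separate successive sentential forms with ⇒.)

S ⇒ tSH ⇒ ttSHH ⇒ tttSHHH ⇒ ttttSHHHH ⇒ ttttgHHHH ⇒ ttttgrHHH ⇒ ttttgrrHH ⇒ ttttgrrrH ⇒ ttttgrrrr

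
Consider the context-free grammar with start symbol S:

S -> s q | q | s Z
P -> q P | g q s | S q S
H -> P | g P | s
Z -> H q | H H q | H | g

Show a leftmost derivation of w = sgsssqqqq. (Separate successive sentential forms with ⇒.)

S ⇒ sZ   [S -> s Z]
sZ ⇒ sHq   [Z -> H q]
sHq ⇒ sgPq   [H -> g P]
sgPq ⇒ sgSqSq   [P -> S q S]
sgSqSq ⇒ sgsZqSq   [S -> s Z]
sgsZqSq ⇒ sgsHHqqSq   [Z -> H H q]
sgsHHqqSq ⇒ sgssHqqSq   [H -> s]
sgssHqqSq ⇒ sgsssqqSq   [H -> s]
sgsssqqSq ⇒ sgsssqqqq   [S -> q]

S ⇒ sZ ⇒ sHq ⇒ sgPq ⇒ sgSqSq ⇒ sgsZqSq ⇒ sgsHHqqSq ⇒ sgssHqqSq ⇒ sgsssqqSq ⇒ sgsssqqqq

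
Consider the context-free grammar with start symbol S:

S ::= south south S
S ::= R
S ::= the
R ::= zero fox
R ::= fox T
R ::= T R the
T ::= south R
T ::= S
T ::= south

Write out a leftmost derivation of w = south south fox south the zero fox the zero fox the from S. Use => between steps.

S => south south S => south south R => south south T R the => south south S R the => south south R R the => south south fox T R the => south south fox south R R the => south south fox south T R the R the => south south fox south S R the R the => south south fox south the R the R the => south south fox south the zero fox the R the => south south fox south the zero fox the zero fox the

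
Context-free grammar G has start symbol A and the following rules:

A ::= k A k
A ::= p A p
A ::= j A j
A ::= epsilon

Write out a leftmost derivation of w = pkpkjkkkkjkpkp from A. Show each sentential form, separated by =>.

A => pAp   [A ::= p A p]
pAp => pkAkp   [A ::= k A k]
pkAkp => pkpApkp   [A ::= p A p]
pkpApkp => pkpkAkpkp   [A ::= k A k]
pkpkAkpkp => pkpkjAjkpkp   [A ::= j A j]
pkpkjAjkpkp => pkpkjkAkjkpkp   [A ::= k A k]
pkpkjkAkjkpkp => pkpkjkkAkkjkpkp   [A ::= k A k]
pkpkjkkAkkjkpkp => pkpkjkkkkjkpkp   [A ::= epsilon]

A=>pAp=>pkAkp=>pkpApkp=>pkpkAkpkp=>pkpkjAjkpkp=>pkpkjkAkjkpkp=>pkpkjkkAkkjkpkp=>pkpkjkkkkjkpkp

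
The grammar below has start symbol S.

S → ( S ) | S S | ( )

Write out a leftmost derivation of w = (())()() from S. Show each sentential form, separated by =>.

S => SS   [S → S S]
SS => SSS   [S → S S]
SSS => (S)SS   [S → ( S )]
(S)SS => (())SS   [S → ( )]
(())SS => (())()S   [S → ( )]
(())()S => (())()()   [S → ( )]

S=>SS=>SSS=>(S)SS=>(())SS=>(())()S=>(())()()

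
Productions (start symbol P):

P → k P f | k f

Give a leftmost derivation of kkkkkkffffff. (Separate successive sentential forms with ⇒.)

P ⇒ kPf ⇒ kkPff ⇒ kkkPfff ⇒ kkkkPffff ⇒ kkkkkPfffff ⇒ kkkkkkffffff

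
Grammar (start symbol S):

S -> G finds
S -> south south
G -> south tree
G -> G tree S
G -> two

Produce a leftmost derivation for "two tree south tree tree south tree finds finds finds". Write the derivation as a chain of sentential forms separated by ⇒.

S ⇒ G finds ⇒ G tree S finds ⇒ two tree S finds ⇒ two tree G finds finds ⇒ two tree G tree S finds finds ⇒ two tree south tree tree S finds finds ⇒ two tree south tree tree G finds finds finds ⇒ two tree south tree tree south tree finds finds finds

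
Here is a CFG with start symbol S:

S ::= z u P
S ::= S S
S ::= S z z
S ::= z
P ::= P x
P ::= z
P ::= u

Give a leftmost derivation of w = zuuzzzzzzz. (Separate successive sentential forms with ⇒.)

S ⇒ SS   [S ::= S S]
SS ⇒ zuPS   [S ::= z u P]
zuPS ⇒ zuuS   [P ::= u]
zuuS ⇒ zuuSS   [S ::= S S]
zuuSS ⇒ zuuSzzS   [S ::= S z z]
zuuSzzS ⇒ zuuzzzS   [S ::= z]
zuuzzzS ⇒ zuuzzzSS   [S ::= S S]
zuuzzzSS ⇒ zuuzzzSzzS   [S ::= S z z]
zuuzzzSzzS ⇒ zuuzzzzzzS   [S ::= z]
zuuzzzzzzS ⇒ zuuzzzzzzz   [S ::= z]

S ⇒ SS ⇒ zuPS ⇒ zuuS ⇒ zuuSS ⇒ zuuSzzS ⇒ zuuzzzS ⇒ zuuzzzSS ⇒ zuuzzzSzzS ⇒ zuuzzzzzzS ⇒ zuuzzzzzzz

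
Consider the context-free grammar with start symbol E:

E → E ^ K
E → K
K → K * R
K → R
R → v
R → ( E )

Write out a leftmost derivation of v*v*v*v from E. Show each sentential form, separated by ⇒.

E ⇒ K ⇒ K*R ⇒ K*R*R ⇒ K*R*R*R ⇒ R*R*R*R ⇒ v*R*R*R ⇒ v*v*R*R ⇒ v*v*v*R ⇒ v*v*v*v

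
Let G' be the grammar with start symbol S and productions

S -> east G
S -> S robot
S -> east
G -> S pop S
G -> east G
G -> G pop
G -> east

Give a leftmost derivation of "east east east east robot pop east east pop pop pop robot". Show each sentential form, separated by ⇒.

S ⇒ S robot   [S -> S robot]
S robot ⇒ east G robot   [S -> east G]
east G robot ⇒ east east G robot   [G -> east G]
east east G robot ⇒ east east G pop robot   [G -> G pop]
east east G pop robot ⇒ east east G pop pop robot   [G -> G pop]
east east G pop pop robot ⇒ east east G pop pop pop robot   [G -> G pop]
east east G pop pop pop robot ⇒ east east S pop S pop pop pop robot   [G -> S pop S]
east east S pop S pop pop pop robot ⇒ east east S robot pop S pop pop pop robot   [S -> S robot]
east east S robot pop S pop pop pop robot ⇒ east east east G robot pop S pop pop pop robot   [S -> east G]
east east east G robot pop S pop pop pop robot ⇒ east east east east robot pop S pop pop pop robot   [G -> east]
east east east east robot pop S pop pop pop robot ⇒ east east east east robot pop east G pop pop pop robot   [S -> east G]
east east east east robot pop east G pop pop pop robot ⇒ east east east east robot pop east east pop pop pop robot   [G -> east]

S ⇒ S robot ⇒ east G robot ⇒ east east G robot ⇒ east east G pop robot ⇒ east east G pop pop robot ⇒ east east G pop pop pop robot ⇒ east east S pop S pop pop pop robot ⇒ east east S robot pop S pop pop pop robot ⇒ east east east G robot pop S pop pop pop robot ⇒ east east east east robot pop S pop pop pop robot ⇒ east east east east robot pop east G pop pop pop robot ⇒ east east east east robot pop east east pop pop pop robot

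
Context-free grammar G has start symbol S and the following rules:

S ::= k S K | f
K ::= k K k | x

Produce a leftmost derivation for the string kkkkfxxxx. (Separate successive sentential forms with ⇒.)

S⇒kSK⇒kkSKK⇒kkkSKKK⇒kkkkSKKKK⇒kkkkfKKKK⇒kkkkfxKKK⇒kkkkfxxKK⇒kkkkfxxxK⇒kkkkfxxxx

S ⇒ kSK   [S ::= k S K]
kSK ⇒ kkSKK   [S ::= k S K]
kkSKK ⇒ kkkSKKK   [S ::= k S K]
kkkSKKK ⇒ kkkkSKKKK   [S ::= k S K]
kkkkSKKKK ⇒ kkkkfKKKK   [S ::= f]
kkkkfKKKK ⇒ kkkkfxKKK   [K ::= x]
kkkkfxKKK ⇒ kkkkfxxKK   [K ::= x]
kkkkfxxKK ⇒ kkkkfxxxK   [K ::= x]
kkkkfxxxK ⇒ kkkkfxxxx   [K ::= x]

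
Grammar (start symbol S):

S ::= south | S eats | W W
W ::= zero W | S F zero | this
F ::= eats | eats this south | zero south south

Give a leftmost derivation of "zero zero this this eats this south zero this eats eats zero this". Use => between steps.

S => W W => zero W W => zero S F zero W => zero S eats F zero W => zero W W eats F zero W => zero S F zero W eats F zero W => zero W W F zero W eats F zero W => zero zero W W F zero W eats F zero W => zero zero this W F zero W eats F zero W => zero zero this this F zero W eats F zero W => zero zero this this eats this south zero W eats F zero W => zero zero this this eats this south zero this eats F zero W => zero zero this this eats this south zero this eats eats zero W => zero zero this this eats this south zero this eats eats zero this

S => W W   [S ::= W W]
W W => zero W W   [W ::= zero W]
zero W W => zero S F zero W   [W ::= S F zero]
zero S F zero W => zero S eats F zero W   [S ::= S eats]
zero S eats F zero W => zero W W eats F zero W   [S ::= W W]
zero W W eats F zero W => zero S F zero W eats F zero W   [W ::= S F zero]
zero S F zero W eats F zero W => zero W W F zero W eats F zero W   [S ::= W W]
zero W W F zero W eats F zero W => zero zero W W F zero W eats F zero W   [W ::= zero W]
zero zero W W F zero W eats F zero W => zero zero this W F zero W eats F zero W   [W ::= this]
zero zero this W F zero W eats F zero W => zero zero this this F zero W eats F zero W   [W ::= this]
zero zero this this F zero W eats F zero W => zero zero this this eats this south zero W eats F zero W   [F ::= eats this south]
zero zero this this eats this south zero W eats F zero W => zero zero this this eats this south zero this eats F zero W   [W ::= this]
zero zero this this eats this south zero this eats F zero W => zero zero this this eats this south zero this eats eats zero W   [F ::= eats]
zero zero this this eats this south zero this eats eats zero W => zero zero this this eats this south zero this eats eats zero this   [W ::= this]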